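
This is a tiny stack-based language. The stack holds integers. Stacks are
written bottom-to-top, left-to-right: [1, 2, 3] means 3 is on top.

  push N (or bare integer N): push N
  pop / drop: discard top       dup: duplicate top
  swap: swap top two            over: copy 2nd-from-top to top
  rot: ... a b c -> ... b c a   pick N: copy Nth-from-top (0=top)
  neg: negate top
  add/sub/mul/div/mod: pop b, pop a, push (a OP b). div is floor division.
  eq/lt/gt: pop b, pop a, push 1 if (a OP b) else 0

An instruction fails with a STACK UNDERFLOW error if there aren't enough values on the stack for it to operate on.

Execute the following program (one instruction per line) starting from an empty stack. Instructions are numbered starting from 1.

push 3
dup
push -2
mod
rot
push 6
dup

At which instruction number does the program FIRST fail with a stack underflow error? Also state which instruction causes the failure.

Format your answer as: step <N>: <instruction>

Step 1 ('push 3'): stack = [3], depth = 1
Step 2 ('dup'): stack = [3, 3], depth = 2
Step 3 ('push -2'): stack = [3, 3, -2], depth = 3
Step 4 ('mod'): stack = [3, -1], depth = 2
Step 5 ('rot'): needs 3 value(s) but depth is 2 — STACK UNDERFLOW

Answer: step 5: rot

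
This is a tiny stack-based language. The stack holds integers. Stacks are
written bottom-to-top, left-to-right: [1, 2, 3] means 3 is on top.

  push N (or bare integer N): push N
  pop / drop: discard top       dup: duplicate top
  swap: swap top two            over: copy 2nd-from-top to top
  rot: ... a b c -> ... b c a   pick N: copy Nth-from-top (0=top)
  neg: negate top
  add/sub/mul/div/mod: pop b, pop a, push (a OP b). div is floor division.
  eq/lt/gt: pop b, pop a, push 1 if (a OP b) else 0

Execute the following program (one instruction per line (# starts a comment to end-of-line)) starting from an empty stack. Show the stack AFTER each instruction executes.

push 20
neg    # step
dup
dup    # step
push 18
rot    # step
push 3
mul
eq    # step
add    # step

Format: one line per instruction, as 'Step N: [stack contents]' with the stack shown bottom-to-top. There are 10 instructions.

Step 1: [20]
Step 2: [-20]
Step 3: [-20, -20]
Step 4: [-20, -20, -20]
Step 5: [-20, -20, -20, 18]
Step 6: [-20, -20, 18, -20]
Step 7: [-20, -20, 18, -20, 3]
Step 8: [-20, -20, 18, -60]
Step 9: [-20, -20, 0]
Step 10: [-20, -20]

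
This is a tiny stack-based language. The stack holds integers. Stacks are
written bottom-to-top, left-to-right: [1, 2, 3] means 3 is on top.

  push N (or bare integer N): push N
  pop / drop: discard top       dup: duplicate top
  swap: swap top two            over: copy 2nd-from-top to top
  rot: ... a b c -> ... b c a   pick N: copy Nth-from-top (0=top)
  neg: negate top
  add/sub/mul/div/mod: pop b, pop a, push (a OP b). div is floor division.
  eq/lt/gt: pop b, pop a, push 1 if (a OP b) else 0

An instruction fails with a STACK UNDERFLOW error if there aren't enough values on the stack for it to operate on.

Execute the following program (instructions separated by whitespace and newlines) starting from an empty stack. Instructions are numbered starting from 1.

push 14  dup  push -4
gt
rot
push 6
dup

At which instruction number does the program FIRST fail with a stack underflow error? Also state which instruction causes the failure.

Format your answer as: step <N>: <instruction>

Step 1 ('push 14'): stack = [14], depth = 1
Step 2 ('dup'): stack = [14, 14], depth = 2
Step 3 ('push -4'): stack = [14, 14, -4], depth = 3
Step 4 ('gt'): stack = [14, 1], depth = 2
Step 5 ('rot'): needs 3 value(s) but depth is 2 — STACK UNDERFLOW

Answer: step 5: rot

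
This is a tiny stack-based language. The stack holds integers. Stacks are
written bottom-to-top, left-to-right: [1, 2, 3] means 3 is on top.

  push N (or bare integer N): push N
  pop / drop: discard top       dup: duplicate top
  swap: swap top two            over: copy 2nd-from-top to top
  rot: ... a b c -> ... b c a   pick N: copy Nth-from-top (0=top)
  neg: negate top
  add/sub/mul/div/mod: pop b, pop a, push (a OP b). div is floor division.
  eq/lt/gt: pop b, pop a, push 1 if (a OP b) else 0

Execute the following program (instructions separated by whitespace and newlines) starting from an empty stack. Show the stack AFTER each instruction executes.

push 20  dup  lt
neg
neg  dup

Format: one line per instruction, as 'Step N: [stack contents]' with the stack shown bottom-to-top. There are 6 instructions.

Step 1: [20]
Step 2: [20, 20]
Step 3: [0]
Step 4: [0]
Step 5: [0]
Step 6: [0, 0]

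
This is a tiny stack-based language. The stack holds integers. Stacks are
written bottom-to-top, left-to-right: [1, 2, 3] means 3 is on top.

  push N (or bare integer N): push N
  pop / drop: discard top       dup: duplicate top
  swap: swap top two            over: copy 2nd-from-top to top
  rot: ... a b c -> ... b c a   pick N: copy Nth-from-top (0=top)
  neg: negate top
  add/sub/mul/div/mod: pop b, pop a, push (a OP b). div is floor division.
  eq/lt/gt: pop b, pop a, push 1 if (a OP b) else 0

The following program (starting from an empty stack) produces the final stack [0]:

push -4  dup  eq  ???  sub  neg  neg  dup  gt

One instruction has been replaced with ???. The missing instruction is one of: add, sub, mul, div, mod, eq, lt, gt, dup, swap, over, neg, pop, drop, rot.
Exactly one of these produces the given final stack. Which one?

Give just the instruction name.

Stack before ???: [1]
Stack after ???:  [1, 1]
The instruction that transforms [1] -> [1, 1] is: dup

Answer: dup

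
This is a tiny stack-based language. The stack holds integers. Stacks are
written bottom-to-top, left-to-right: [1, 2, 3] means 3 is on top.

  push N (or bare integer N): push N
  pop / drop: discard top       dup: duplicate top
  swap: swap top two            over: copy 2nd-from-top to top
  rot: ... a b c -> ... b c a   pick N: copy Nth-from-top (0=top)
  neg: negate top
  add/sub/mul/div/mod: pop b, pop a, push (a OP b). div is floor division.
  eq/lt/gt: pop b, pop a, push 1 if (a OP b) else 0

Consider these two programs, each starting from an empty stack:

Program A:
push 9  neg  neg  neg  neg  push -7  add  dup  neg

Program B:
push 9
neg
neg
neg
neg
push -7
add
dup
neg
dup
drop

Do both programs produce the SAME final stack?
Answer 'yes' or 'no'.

Program A trace:
  After 'push 9': [9]
  After 'neg': [-9]
  After 'neg': [9]
  After 'neg': [-9]
  After 'neg': [9]
  After 'push -7': [9, -7]
  After 'add': [2]
  After 'dup': [2, 2]
  After 'neg': [2, -2]
Program A final stack: [2, -2]

Program B trace:
  After 'push 9': [9]
  After 'neg': [-9]
  After 'neg': [9]
  After 'neg': [-9]
  After 'neg': [9]
  After 'push -7': [9, -7]
  After 'add': [2]
  After 'dup': [2, 2]
  After 'neg': [2, -2]
  After 'dup': [2, -2, -2]
  After 'drop': [2, -2]
Program B final stack: [2, -2]
Same: yes

Answer: yes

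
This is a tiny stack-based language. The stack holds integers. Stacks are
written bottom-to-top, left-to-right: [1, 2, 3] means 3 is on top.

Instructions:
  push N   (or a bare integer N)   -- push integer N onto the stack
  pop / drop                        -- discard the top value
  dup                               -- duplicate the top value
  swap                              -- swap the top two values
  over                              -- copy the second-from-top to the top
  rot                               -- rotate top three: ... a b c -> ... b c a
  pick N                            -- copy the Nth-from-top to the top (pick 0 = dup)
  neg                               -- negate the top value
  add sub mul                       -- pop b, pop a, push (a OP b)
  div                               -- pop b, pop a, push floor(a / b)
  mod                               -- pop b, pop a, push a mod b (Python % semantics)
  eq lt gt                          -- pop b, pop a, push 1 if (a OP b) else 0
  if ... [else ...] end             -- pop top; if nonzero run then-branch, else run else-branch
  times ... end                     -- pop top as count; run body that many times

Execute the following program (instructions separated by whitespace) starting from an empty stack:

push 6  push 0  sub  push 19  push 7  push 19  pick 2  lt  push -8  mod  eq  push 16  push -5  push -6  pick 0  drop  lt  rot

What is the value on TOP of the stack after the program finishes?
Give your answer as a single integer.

Answer: 0

Derivation:
After 'push 6': [6]
After 'push 0': [6, 0]
After 'sub': [6]
After 'push 19': [6, 19]
After 'push 7': [6, 19, 7]
After 'push 19': [6, 19, 7, 19]
After 'pick 2': [6, 19, 7, 19, 19]
After 'lt': [6, 19, 7, 0]
After 'push -8': [6, 19, 7, 0, -8]
After 'mod': [6, 19, 7, 0]
After 'eq': [6, 19, 0]
After 'push 16': [6, 19, 0, 16]
After 'push -5': [6, 19, 0, 16, -5]
After 'push -6': [6, 19, 0, 16, -5, -6]
After 'pick 0': [6, 19, 0, 16, -5, -6, -6]
After 'drop': [6, 19, 0, 16, -5, -6]
After 'lt': [6, 19, 0, 16, 0]
After 'rot': [6, 19, 16, 0, 0]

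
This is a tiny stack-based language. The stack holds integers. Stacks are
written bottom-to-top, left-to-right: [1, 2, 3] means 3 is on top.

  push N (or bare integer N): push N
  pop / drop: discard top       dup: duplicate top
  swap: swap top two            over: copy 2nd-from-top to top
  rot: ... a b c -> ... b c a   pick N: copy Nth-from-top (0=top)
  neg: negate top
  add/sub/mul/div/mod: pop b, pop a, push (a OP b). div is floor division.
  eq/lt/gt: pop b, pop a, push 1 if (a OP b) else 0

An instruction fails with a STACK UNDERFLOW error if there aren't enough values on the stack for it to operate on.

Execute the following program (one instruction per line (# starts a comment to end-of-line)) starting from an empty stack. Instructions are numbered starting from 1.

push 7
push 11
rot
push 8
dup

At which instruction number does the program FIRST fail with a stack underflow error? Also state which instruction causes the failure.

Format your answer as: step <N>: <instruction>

Answer: step 3: rot

Derivation:
Step 1 ('push 7'): stack = [7], depth = 1
Step 2 ('push 11'): stack = [7, 11], depth = 2
Step 3 ('rot'): needs 3 value(s) but depth is 2 — STACK UNDERFLOW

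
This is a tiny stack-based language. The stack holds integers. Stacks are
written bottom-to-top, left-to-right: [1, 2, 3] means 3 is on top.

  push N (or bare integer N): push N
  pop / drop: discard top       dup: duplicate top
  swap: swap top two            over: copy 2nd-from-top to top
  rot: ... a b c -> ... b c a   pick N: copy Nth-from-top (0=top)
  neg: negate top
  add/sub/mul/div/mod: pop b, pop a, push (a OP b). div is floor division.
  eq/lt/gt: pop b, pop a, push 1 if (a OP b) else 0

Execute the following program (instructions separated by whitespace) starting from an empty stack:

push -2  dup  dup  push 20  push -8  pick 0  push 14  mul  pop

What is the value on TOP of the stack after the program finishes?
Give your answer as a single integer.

After 'push -2': [-2]
After 'dup': [-2, -2]
After 'dup': [-2, -2, -2]
After 'push 20': [-2, -2, -2, 20]
After 'push -8': [-2, -2, -2, 20, -8]
After 'pick 0': [-2, -2, -2, 20, -8, -8]
After 'push 14': [-2, -2, -2, 20, -8, -8, 14]
After 'mul': [-2, -2, -2, 20, -8, -112]
After 'pop': [-2, -2, -2, 20, -8]

Answer: -8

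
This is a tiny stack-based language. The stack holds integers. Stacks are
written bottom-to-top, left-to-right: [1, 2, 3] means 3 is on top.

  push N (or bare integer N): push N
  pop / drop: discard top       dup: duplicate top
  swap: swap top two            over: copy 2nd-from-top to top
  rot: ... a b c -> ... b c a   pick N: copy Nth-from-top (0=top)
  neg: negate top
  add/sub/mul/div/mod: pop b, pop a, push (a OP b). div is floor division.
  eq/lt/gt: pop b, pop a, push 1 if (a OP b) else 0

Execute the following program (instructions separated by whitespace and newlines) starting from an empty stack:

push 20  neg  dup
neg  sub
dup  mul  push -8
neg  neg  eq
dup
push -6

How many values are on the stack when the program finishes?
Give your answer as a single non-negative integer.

Answer: 3

Derivation:
After 'push 20': stack = [20] (depth 1)
After 'neg': stack = [-20] (depth 1)
After 'dup': stack = [-20, -20] (depth 2)
After 'neg': stack = [-20, 20] (depth 2)
After 'sub': stack = [-40] (depth 1)
After 'dup': stack = [-40, -40] (depth 2)
After 'mul': stack = [1600] (depth 1)
After 'push -8': stack = [1600, -8] (depth 2)
After 'neg': stack = [1600, 8] (depth 2)
After 'neg': stack = [1600, -8] (depth 2)
After 'eq': stack = [0] (depth 1)
After 'dup': stack = [0, 0] (depth 2)
After 'push -6': stack = [0, 0, -6] (depth 3)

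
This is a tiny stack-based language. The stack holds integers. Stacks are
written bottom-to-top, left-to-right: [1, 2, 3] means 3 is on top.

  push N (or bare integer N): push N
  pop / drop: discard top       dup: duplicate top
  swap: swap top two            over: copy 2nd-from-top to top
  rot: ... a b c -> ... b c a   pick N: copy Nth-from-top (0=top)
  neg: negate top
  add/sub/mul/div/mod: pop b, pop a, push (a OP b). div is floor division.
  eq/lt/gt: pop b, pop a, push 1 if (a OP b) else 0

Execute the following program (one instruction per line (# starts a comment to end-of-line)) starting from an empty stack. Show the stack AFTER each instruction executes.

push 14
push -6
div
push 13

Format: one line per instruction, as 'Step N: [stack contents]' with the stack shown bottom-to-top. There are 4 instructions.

Step 1: [14]
Step 2: [14, -6]
Step 3: [-3]
Step 4: [-3, 13]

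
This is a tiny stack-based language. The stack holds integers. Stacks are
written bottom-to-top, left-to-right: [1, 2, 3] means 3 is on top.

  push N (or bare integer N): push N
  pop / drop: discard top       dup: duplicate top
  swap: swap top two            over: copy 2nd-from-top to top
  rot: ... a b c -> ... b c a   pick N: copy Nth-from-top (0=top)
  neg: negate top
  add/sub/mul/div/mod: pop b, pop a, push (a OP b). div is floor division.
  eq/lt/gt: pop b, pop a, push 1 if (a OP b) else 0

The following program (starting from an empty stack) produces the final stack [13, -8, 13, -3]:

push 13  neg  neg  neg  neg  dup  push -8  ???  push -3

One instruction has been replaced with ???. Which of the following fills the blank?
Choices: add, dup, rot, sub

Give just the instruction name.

Stack before ???: [13, 13, -8]
Stack after ???:  [13, -8, 13]
Checking each choice:
  add: produces [13, 5, -3]
  dup: produces [13, 13, -8, -8, -3]
  rot: MATCH
  sub: produces [13, 21, -3]


Answer: rot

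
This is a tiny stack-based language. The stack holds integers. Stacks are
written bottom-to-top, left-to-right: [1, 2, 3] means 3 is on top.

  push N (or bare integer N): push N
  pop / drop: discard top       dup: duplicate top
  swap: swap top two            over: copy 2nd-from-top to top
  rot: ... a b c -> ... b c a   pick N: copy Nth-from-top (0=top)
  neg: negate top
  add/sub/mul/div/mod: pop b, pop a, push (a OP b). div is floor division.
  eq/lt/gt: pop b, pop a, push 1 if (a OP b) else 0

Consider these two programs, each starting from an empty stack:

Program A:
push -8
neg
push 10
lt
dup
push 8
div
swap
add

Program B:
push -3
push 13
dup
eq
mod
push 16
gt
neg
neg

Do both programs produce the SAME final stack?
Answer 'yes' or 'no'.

Answer: no

Derivation:
Program A trace:
  After 'push -8': [-8]
  After 'neg': [8]
  After 'push 10': [8, 10]
  After 'lt': [1]
  After 'dup': [1, 1]
  After 'push 8': [1, 1, 8]
  After 'div': [1, 0]
  After 'swap': [0, 1]
  After 'add': [1]
Program A final stack: [1]

Program B trace:
  After 'push -3': [-3]
  After 'push 13': [-3, 13]
  After 'dup': [-3, 13, 13]
  After 'eq': [-3, 1]
  After 'mod': [0]
  After 'push 16': [0, 16]
  After 'gt': [0]
  After 'neg': [0]
  After 'neg': [0]
Program B final stack: [0]
Same: no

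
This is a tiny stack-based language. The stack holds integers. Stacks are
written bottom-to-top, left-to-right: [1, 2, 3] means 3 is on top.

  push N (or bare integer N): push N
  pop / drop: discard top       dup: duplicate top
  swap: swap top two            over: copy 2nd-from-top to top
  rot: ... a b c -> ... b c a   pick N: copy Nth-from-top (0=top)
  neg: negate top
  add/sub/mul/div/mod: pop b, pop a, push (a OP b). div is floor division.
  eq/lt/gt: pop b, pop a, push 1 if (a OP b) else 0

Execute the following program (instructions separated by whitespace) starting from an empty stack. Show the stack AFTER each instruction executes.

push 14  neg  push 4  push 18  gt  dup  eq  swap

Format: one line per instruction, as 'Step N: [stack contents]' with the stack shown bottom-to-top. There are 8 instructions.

Step 1: [14]
Step 2: [-14]
Step 3: [-14, 4]
Step 4: [-14, 4, 18]
Step 5: [-14, 0]
Step 6: [-14, 0, 0]
Step 7: [-14, 1]
Step 8: [1, -14]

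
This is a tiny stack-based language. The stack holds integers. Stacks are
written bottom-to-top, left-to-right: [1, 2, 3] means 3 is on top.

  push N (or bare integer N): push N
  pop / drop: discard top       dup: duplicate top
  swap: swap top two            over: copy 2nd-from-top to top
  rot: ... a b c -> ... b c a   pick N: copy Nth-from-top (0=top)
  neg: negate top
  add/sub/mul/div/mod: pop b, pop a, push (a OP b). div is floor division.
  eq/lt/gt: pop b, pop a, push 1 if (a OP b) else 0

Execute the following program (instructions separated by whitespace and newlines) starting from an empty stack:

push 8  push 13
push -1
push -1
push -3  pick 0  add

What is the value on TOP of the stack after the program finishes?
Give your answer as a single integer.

After 'push 8': [8]
After 'push 13': [8, 13]
After 'push -1': [8, 13, -1]
After 'push -1': [8, 13, -1, -1]
After 'push -3': [8, 13, -1, -1, -3]
After 'pick 0': [8, 13, -1, -1, -3, -3]
After 'add': [8, 13, -1, -1, -6]

Answer: -6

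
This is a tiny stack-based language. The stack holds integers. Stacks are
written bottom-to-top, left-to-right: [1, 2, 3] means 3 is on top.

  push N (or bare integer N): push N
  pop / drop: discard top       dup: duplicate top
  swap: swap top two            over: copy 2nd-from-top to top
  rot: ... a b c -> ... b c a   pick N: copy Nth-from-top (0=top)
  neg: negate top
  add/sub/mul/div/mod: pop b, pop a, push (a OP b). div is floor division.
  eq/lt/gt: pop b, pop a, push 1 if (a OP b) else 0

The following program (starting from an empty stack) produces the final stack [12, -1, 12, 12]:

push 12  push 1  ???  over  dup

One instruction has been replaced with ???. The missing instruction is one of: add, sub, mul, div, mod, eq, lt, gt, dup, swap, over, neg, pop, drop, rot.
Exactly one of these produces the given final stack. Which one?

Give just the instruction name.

Answer: neg

Derivation:
Stack before ???: [12, 1]
Stack after ???:  [12, -1]
The instruction that transforms [12, 1] -> [12, -1] is: neg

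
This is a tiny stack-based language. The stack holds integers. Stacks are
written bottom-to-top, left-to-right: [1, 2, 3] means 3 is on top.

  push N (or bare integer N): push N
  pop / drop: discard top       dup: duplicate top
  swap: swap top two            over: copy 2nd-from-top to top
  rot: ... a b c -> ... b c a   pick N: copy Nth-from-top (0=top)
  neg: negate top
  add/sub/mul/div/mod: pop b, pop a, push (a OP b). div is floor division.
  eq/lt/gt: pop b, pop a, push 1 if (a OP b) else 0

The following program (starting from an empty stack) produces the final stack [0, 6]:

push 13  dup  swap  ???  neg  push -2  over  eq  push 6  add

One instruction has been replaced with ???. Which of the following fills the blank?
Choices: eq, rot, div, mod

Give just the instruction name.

Answer: mod

Derivation:
Stack before ???: [13, 13]
Stack after ???:  [0]
Checking each choice:
  eq: produces [-1, 6]
  rot: stack underflow (need 3, have 2)
  div: produces [-1, 6]
  mod: MATCH


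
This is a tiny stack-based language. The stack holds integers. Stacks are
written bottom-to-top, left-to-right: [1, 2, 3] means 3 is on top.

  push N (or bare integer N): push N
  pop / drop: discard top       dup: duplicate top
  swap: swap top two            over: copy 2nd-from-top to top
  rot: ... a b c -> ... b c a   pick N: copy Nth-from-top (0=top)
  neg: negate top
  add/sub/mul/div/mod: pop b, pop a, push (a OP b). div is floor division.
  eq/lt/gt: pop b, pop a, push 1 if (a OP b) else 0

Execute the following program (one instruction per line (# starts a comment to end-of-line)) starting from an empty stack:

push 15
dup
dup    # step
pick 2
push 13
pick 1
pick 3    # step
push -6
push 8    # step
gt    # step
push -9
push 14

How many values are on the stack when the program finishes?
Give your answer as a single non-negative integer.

After 'push 15': stack = [15] (depth 1)
After 'dup': stack = [15, 15] (depth 2)
After 'dup': stack = [15, 15, 15] (depth 3)
After 'pick 2': stack = [15, 15, 15, 15] (depth 4)
After 'push 13': stack = [15, 15, 15, 15, 13] (depth 5)
After 'pick 1': stack = [15, 15, 15, 15, 13, 15] (depth 6)
After 'pick 3': stack = [15, 15, 15, 15, 13, 15, 15] (depth 7)
After 'push -6': stack = [15, 15, 15, 15, 13, 15, 15, -6] (depth 8)
After 'push 8': stack = [15, 15, 15, 15, 13, 15, 15, -6, 8] (depth 9)
After 'gt': stack = [15, 15, 15, 15, 13, 15, 15, 0] (depth 8)
After 'push -9': stack = [15, 15, 15, 15, 13, 15, 15, 0, -9] (depth 9)
After 'push 14': stack = [15, 15, 15, 15, 13, 15, 15, 0, -9, 14] (depth 10)

Answer: 10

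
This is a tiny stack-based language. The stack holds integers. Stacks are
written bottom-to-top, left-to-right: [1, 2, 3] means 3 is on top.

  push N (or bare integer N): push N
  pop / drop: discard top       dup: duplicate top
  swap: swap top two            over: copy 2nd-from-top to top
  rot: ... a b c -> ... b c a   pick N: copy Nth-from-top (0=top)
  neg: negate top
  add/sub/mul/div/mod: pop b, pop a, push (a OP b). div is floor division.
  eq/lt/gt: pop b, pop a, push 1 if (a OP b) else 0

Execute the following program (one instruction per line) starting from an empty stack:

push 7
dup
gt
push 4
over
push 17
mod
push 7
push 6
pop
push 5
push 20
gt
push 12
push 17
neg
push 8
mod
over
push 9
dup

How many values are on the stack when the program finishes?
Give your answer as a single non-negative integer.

After 'push 7': stack = [7] (depth 1)
After 'dup': stack = [7, 7] (depth 2)
After 'gt': stack = [0] (depth 1)
After 'push 4': stack = [0, 4] (depth 2)
After 'over': stack = [0, 4, 0] (depth 3)
After 'push 17': stack = [0, 4, 0, 17] (depth 4)
After 'mod': stack = [0, 4, 0] (depth 3)
After 'push 7': stack = [0, 4, 0, 7] (depth 4)
After 'push 6': stack = [0, 4, 0, 7, 6] (depth 5)
After 'pop': stack = [0, 4, 0, 7] (depth 4)
  ...
After 'push 20': stack = [0, 4, 0, 7, 5, 20] (depth 6)
After 'gt': stack = [0, 4, 0, 7, 0] (depth 5)
After 'push 12': stack = [0, 4, 0, 7, 0, 12] (depth 6)
After 'push 17': stack = [0, 4, 0, 7, 0, 12, 17] (depth 7)
After 'neg': stack = [0, 4, 0, 7, 0, 12, -17] (depth 7)
After 'push 8': stack = [0, 4, 0, 7, 0, 12, -17, 8] (depth 8)
After 'mod': stack = [0, 4, 0, 7, 0, 12, 7] (depth 7)
After 'over': stack = [0, 4, 0, 7, 0, 12, 7, 12] (depth 8)
After 'push 9': stack = [0, 4, 0, 7, 0, 12, 7, 12, 9] (depth 9)
After 'dup': stack = [0, 4, 0, 7, 0, 12, 7, 12, 9, 9] (depth 10)

Answer: 10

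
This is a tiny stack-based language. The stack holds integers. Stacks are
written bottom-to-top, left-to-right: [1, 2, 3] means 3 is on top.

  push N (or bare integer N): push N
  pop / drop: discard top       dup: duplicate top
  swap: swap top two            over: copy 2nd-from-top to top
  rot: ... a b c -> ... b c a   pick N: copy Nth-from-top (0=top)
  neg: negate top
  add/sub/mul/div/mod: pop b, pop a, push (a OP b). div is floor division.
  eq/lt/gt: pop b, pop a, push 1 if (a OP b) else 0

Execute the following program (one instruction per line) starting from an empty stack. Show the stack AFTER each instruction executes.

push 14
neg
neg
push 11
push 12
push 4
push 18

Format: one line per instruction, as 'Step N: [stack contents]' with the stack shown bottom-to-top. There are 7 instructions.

Step 1: [14]
Step 2: [-14]
Step 3: [14]
Step 4: [14, 11]
Step 5: [14, 11, 12]
Step 6: [14, 11, 12, 4]
Step 7: [14, 11, 12, 4, 18]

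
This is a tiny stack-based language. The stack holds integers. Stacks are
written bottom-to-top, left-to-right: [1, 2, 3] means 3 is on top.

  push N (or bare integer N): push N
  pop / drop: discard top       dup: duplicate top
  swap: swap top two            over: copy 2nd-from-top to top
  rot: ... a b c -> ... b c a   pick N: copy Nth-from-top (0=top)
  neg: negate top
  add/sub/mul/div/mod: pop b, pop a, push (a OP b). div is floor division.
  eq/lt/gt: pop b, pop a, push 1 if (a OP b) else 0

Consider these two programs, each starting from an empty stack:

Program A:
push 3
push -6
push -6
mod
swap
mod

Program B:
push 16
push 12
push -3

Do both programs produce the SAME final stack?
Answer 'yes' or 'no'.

Answer: no

Derivation:
Program A trace:
  After 'push 3': [3]
  After 'push -6': [3, -6]
  After 'push -6': [3, -6, -6]
  After 'mod': [3, 0]
  After 'swap': [0, 3]
  After 'mod': [0]
Program A final stack: [0]

Program B trace:
  After 'push 16': [16]
  After 'push 12': [16, 12]
  After 'push -3': [16, 12, -3]
Program B final stack: [16, 12, -3]
Same: no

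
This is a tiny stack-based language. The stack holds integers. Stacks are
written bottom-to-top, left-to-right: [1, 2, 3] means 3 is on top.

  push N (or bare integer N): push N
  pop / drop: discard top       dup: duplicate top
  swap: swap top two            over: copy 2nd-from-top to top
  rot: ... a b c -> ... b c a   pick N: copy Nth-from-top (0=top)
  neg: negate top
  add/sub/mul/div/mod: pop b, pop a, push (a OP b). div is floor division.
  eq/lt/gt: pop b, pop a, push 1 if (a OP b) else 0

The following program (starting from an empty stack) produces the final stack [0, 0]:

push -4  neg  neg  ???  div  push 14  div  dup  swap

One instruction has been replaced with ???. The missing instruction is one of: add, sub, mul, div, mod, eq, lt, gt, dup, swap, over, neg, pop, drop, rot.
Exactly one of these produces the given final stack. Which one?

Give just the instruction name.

Answer: dup

Derivation:
Stack before ???: [-4]
Stack after ???:  [-4, -4]
The instruction that transforms [-4] -> [-4, -4] is: dup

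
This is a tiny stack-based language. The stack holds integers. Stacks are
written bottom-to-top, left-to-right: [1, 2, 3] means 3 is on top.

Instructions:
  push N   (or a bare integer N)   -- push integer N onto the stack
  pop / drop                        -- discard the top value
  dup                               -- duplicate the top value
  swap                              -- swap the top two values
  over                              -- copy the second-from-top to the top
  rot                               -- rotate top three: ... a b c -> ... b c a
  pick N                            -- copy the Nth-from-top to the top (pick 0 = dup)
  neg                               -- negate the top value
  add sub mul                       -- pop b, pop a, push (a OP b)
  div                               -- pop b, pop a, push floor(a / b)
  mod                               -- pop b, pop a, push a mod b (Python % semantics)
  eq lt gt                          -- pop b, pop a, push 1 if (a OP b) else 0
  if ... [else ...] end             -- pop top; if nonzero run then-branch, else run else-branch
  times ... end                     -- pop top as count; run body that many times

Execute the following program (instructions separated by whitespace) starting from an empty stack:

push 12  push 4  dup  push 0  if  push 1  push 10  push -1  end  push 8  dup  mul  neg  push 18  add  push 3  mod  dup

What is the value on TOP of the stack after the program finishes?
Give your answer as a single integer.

After 'push 12': [12]
After 'push 4': [12, 4]
After 'dup': [12, 4, 4]
After 'push 0': [12, 4, 4, 0]
After 'if': [12, 4, 4]
After 'push 8': [12, 4, 4, 8]
After 'dup': [12, 4, 4, 8, 8]
After 'mul': [12, 4, 4, 64]
After 'neg': [12, 4, 4, -64]
After 'push 18': [12, 4, 4, -64, 18]
After 'add': [12, 4, 4, -46]
After 'push 3': [12, 4, 4, -46, 3]
After 'mod': [12, 4, 4, 2]
After 'dup': [12, 4, 4, 2, 2]

Answer: 2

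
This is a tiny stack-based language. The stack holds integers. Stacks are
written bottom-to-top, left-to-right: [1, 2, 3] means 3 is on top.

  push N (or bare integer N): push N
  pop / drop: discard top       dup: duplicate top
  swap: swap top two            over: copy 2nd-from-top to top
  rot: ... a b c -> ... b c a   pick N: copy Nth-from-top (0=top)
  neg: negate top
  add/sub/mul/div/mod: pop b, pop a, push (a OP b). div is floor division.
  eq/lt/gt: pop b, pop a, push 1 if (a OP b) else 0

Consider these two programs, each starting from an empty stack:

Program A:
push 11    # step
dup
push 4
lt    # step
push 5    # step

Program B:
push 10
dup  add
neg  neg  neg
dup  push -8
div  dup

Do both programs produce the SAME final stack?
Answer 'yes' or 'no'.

Program A trace:
  After 'push 11': [11]
  After 'dup': [11, 11]
  After 'push 4': [11, 11, 4]
  After 'lt': [11, 0]
  After 'push 5': [11, 0, 5]
Program A final stack: [11, 0, 5]

Program B trace:
  After 'push 10': [10]
  After 'dup': [10, 10]
  After 'add': [20]
  After 'neg': [-20]
  After 'neg': [20]
  After 'neg': [-20]
  After 'dup': [-20, -20]
  After 'push -8': [-20, -20, -8]
  After 'div': [-20, 2]
  After 'dup': [-20, 2, 2]
Program B final stack: [-20, 2, 2]
Same: no

Answer: no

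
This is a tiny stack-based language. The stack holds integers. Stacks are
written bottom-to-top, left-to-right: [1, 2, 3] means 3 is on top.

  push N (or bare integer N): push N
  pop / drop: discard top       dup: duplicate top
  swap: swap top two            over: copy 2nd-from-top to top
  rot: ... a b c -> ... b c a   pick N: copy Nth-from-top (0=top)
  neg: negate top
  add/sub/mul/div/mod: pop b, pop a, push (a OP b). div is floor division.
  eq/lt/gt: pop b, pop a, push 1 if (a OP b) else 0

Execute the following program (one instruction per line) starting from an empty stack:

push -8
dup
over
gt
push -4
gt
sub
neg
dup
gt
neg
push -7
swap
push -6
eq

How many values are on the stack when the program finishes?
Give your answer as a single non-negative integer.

Answer: 2

Derivation:
After 'push -8': stack = [-8] (depth 1)
After 'dup': stack = [-8, -8] (depth 2)
After 'over': stack = [-8, -8, -8] (depth 3)
After 'gt': stack = [-8, 0] (depth 2)
After 'push -4': stack = [-8, 0, -4] (depth 3)
After 'gt': stack = [-8, 1] (depth 2)
After 'sub': stack = [-9] (depth 1)
After 'neg': stack = [9] (depth 1)
After 'dup': stack = [9, 9] (depth 2)
After 'gt': stack = [0] (depth 1)
After 'neg': stack = [0] (depth 1)
After 'push -7': stack = [0, -7] (depth 2)
After 'swap': stack = [-7, 0] (depth 2)
After 'push -6': stack = [-7, 0, -6] (depth 3)
After 'eq': stack = [-7, 0] (depth 2)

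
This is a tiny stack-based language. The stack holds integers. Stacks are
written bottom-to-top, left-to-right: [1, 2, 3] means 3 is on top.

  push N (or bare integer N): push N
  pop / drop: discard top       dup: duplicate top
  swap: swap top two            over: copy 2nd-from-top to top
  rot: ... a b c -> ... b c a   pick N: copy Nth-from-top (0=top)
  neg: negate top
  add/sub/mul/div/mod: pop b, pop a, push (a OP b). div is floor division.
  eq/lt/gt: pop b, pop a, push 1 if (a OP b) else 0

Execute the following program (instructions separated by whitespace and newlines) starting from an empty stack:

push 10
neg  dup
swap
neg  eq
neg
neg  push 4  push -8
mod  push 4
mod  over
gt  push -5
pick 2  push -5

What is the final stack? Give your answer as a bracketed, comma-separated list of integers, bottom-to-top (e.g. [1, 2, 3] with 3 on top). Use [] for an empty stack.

After 'push 10': [10]
After 'neg': [-10]
After 'dup': [-10, -10]
After 'swap': [-10, -10]
After 'neg': [-10, 10]
After 'eq': [0]
After 'neg': [0]
After 'neg': [0]
After 'push 4': [0, 4]
After 'push -8': [0, 4, -8]
After 'mod': [0, -4]
After 'push 4': [0, -4, 4]
After 'mod': [0, 0]
After 'over': [0, 0, 0]
After 'gt': [0, 0]
After 'push -5': [0, 0, -5]
After 'pick 2': [0, 0, -5, 0]
After 'push -5': [0, 0, -5, 0, -5]

Answer: [0, 0, -5, 0, -5]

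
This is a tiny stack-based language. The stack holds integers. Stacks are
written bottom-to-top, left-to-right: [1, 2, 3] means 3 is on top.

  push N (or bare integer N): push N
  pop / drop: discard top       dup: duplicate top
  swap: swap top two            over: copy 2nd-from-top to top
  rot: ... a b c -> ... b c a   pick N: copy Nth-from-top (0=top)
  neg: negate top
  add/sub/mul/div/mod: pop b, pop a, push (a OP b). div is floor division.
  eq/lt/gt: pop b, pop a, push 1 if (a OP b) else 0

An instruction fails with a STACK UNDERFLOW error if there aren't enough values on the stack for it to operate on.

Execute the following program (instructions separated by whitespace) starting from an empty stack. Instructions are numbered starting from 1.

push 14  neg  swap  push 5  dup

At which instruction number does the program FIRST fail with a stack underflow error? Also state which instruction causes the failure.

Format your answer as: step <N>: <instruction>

Answer: step 3: swap

Derivation:
Step 1 ('push 14'): stack = [14], depth = 1
Step 2 ('neg'): stack = [-14], depth = 1
Step 3 ('swap'): needs 2 value(s) but depth is 1 — STACK UNDERFLOW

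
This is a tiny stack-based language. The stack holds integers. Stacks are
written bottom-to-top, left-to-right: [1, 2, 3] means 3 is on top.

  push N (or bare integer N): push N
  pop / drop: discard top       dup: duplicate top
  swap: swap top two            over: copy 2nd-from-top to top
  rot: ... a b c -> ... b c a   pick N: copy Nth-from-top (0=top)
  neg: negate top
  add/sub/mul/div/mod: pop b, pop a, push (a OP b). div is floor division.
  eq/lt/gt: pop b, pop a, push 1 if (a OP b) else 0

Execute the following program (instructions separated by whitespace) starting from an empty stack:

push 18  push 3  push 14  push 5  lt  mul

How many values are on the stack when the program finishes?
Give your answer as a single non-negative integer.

Answer: 2

Derivation:
After 'push 18': stack = [18] (depth 1)
After 'push 3': stack = [18, 3] (depth 2)
After 'push 14': stack = [18, 3, 14] (depth 3)
After 'push 5': stack = [18, 3, 14, 5] (depth 4)
After 'lt': stack = [18, 3, 0] (depth 3)
After 'mul': stack = [18, 0] (depth 2)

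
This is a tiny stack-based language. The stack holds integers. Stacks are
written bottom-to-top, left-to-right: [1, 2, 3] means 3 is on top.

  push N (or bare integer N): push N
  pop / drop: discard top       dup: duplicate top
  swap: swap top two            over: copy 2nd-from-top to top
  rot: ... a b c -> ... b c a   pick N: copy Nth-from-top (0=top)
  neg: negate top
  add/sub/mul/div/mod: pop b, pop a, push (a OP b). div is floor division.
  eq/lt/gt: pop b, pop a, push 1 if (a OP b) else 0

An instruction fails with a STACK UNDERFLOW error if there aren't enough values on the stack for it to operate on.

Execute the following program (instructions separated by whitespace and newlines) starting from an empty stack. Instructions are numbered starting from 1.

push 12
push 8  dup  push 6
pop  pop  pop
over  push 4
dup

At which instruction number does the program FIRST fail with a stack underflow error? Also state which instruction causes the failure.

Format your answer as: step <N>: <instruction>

Answer: step 8: over

Derivation:
Step 1 ('push 12'): stack = [12], depth = 1
Step 2 ('push 8'): stack = [12, 8], depth = 2
Step 3 ('dup'): stack = [12, 8, 8], depth = 3
Step 4 ('push 6'): stack = [12, 8, 8, 6], depth = 4
Step 5 ('pop'): stack = [12, 8, 8], depth = 3
Step 6 ('pop'): stack = [12, 8], depth = 2
Step 7 ('pop'): stack = [12], depth = 1
Step 8 ('over'): needs 2 value(s) but depth is 1 — STACK UNDERFLOW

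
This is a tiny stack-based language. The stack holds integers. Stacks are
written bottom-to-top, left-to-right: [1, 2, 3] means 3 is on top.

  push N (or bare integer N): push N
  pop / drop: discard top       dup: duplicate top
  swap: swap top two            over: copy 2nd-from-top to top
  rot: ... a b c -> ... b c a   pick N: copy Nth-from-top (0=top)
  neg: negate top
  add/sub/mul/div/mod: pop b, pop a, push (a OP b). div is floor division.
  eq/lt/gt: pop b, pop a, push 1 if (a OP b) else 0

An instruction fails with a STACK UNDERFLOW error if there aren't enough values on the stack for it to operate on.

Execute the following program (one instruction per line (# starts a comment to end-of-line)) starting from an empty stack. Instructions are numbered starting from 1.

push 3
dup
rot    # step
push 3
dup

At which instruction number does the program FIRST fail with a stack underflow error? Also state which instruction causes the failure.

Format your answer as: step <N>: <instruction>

Answer: step 3: rot

Derivation:
Step 1 ('push 3'): stack = [3], depth = 1
Step 2 ('dup'): stack = [3, 3], depth = 2
Step 3 ('rot'): needs 3 value(s) but depth is 2 — STACK UNDERFLOW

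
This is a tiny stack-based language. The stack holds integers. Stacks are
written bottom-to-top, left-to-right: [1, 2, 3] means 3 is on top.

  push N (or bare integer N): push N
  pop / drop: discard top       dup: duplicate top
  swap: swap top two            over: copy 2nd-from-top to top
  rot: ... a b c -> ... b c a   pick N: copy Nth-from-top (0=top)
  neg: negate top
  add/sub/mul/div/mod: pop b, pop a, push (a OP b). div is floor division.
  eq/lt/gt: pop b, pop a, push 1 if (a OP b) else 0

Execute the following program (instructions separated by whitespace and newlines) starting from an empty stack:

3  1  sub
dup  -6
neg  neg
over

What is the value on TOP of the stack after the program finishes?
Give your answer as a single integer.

After 'push 3': [3]
After 'push 1': [3, 1]
After 'sub': [2]
After 'dup': [2, 2]
After 'push -6': [2, 2, -6]
After 'neg': [2, 2, 6]
After 'neg': [2, 2, -6]
After 'over': [2, 2, -6, 2]

Answer: 2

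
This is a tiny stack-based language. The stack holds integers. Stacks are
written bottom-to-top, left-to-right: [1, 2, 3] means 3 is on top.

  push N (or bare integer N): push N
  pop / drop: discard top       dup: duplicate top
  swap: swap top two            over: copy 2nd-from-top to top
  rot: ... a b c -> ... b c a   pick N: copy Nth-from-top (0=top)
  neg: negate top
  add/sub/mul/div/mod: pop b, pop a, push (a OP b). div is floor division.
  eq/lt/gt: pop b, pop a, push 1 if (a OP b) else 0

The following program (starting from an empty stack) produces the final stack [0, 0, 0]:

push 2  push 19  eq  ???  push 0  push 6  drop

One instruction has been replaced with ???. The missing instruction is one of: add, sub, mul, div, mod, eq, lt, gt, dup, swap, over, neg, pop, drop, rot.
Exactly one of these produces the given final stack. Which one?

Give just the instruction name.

Stack before ???: [0]
Stack after ???:  [0, 0]
The instruction that transforms [0] -> [0, 0] is: dup

Answer: dup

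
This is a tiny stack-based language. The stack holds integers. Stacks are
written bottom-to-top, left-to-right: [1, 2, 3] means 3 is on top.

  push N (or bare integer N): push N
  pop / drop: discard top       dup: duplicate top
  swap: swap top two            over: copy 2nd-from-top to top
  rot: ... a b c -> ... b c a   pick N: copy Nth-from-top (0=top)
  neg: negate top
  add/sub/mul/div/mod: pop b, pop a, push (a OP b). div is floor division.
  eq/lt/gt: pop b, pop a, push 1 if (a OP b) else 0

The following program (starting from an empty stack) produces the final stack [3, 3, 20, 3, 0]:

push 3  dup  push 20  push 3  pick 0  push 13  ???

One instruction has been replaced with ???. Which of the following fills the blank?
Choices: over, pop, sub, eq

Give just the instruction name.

Answer: eq

Derivation:
Stack before ???: [3, 3, 20, 3, 3, 13]
Stack after ???:  [3, 3, 20, 3, 0]
Checking each choice:
  over: produces [3, 3, 20, 3, 3, 13, 3]
  pop: produces [3, 3, 20, 3, 3]
  sub: produces [3, 3, 20, 3, -10]
  eq: MATCH


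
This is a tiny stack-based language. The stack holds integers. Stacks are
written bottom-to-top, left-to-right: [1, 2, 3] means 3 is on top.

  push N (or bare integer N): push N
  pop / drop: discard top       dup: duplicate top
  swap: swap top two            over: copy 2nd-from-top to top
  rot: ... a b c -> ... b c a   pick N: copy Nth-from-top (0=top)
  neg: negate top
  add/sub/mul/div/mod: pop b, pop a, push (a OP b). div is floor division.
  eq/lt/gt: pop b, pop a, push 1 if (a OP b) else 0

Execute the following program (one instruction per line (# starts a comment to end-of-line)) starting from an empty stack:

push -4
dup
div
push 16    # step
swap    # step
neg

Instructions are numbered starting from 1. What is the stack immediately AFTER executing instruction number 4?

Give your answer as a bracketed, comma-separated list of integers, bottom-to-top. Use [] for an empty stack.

Step 1 ('push -4'): [-4]
Step 2 ('dup'): [-4, -4]
Step 3 ('div'): [1]
Step 4 ('push 16'): [1, 16]

Answer: [1, 16]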